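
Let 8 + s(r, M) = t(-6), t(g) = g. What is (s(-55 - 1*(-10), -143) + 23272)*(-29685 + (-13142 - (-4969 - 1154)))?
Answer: -853661632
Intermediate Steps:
s(r, M) = -14 (s(r, M) = -8 - 6 = -14)
(s(-55 - 1*(-10), -143) + 23272)*(-29685 + (-13142 - (-4969 - 1154))) = (-14 + 23272)*(-29685 + (-13142 - (-4969 - 1154))) = 23258*(-29685 + (-13142 - 1*(-6123))) = 23258*(-29685 + (-13142 + 6123)) = 23258*(-29685 - 7019) = 23258*(-36704) = -853661632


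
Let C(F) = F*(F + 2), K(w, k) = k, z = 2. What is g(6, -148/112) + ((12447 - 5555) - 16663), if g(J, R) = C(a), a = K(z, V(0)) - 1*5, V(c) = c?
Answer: -9756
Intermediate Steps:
a = -5 (a = 0 - 1*5 = 0 - 5 = -5)
C(F) = F*(2 + F)
g(J, R) = 15 (g(J, R) = -5*(2 - 5) = -5*(-3) = 15)
g(6, -148/112) + ((12447 - 5555) - 16663) = 15 + ((12447 - 5555) - 16663) = 15 + (6892 - 16663) = 15 - 9771 = -9756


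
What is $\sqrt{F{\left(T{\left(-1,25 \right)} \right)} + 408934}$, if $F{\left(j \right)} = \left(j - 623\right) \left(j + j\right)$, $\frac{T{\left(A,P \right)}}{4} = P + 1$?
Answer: $\sqrt{300982} \approx 548.62$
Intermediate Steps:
$T{\left(A,P \right)} = 4 + 4 P$ ($T{\left(A,P \right)} = 4 \left(P + 1\right) = 4 \left(1 + P\right) = 4 + 4 P$)
$F{\left(j \right)} = 2 j \left(-623 + j\right)$ ($F{\left(j \right)} = \left(-623 + j\right) 2 j = 2 j \left(-623 + j\right)$)
$\sqrt{F{\left(T{\left(-1,25 \right)} \right)} + 408934} = \sqrt{2 \left(4 + 4 \cdot 25\right) \left(-623 + \left(4 + 4 \cdot 25\right)\right) + 408934} = \sqrt{2 \left(4 + 100\right) \left(-623 + \left(4 + 100\right)\right) + 408934} = \sqrt{2 \cdot 104 \left(-623 + 104\right) + 408934} = \sqrt{2 \cdot 104 \left(-519\right) + 408934} = \sqrt{-107952 + 408934} = \sqrt{300982}$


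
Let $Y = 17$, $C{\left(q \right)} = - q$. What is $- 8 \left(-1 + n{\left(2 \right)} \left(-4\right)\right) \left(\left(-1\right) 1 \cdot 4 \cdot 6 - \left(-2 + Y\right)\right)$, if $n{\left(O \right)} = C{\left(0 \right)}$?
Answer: $-312$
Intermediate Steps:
$n{\left(O \right)} = 0$ ($n{\left(O \right)} = \left(-1\right) 0 = 0$)
$- 8 \left(-1 + n{\left(2 \right)} \left(-4\right)\right) \left(\left(-1\right) 1 \cdot 4 \cdot 6 - \left(-2 + Y\right)\right) = - 8 \left(-1 + 0 \left(-4\right)\right) \left(\left(-1\right) 1 \cdot 4 \cdot 6 + \left(2 - 17\right)\right) = - 8 \left(-1 + 0\right) \left(\left(-1\right) 4 \cdot 6 + \left(2 - 17\right)\right) = \left(-8\right) \left(-1\right) \left(\left(-4\right) 6 - 15\right) = 8 \left(-24 - 15\right) = 8 \left(-39\right) = -312$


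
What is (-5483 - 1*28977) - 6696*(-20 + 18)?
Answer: -21068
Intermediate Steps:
(-5483 - 1*28977) - 6696*(-20 + 18) = (-5483 - 28977) - 6696*(-2) = -34460 + 13392 = -21068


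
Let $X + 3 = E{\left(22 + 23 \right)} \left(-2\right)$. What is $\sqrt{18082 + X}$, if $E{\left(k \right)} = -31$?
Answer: $\sqrt{18141} \approx 134.69$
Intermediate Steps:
$X = 59$ ($X = -3 - -62 = -3 + 62 = 59$)
$\sqrt{18082 + X} = \sqrt{18082 + 59} = \sqrt{18141}$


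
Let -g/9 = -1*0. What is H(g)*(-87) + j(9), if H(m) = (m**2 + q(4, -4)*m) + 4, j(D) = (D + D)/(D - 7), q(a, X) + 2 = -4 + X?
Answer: -339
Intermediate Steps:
q(a, X) = -6 + X (q(a, X) = -2 + (-4 + X) = -6 + X)
j(D) = 2*D/(-7 + D) (j(D) = (2*D)/(-7 + D) = 2*D/(-7 + D))
g = 0 (g = -(-9)*0 = -9*0 = 0)
H(m) = 4 + m**2 - 10*m (H(m) = (m**2 + (-6 - 4)*m) + 4 = (m**2 - 10*m) + 4 = 4 + m**2 - 10*m)
H(g)*(-87) + j(9) = (4 + 0**2 - 10*0)*(-87) + 2*9/(-7 + 9) = (4 + 0 + 0)*(-87) + 2*9/2 = 4*(-87) + 2*9*(1/2) = -348 + 9 = -339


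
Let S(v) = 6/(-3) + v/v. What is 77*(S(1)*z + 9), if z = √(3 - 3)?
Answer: 693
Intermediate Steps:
z = 0 (z = √0 = 0)
S(v) = -1 (S(v) = 6*(-⅓) + 1 = -2 + 1 = -1)
77*(S(1)*z + 9) = 77*(-1*0 + 9) = 77*(0 + 9) = 77*9 = 693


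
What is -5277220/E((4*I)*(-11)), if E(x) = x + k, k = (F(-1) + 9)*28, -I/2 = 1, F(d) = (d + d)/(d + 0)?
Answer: -1319305/99 ≈ -13326.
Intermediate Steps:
F(d) = 2 (F(d) = (2*d)/d = 2)
I = -2 (I = -2*1 = -2)
k = 308 (k = (2 + 9)*28 = 11*28 = 308)
E(x) = 308 + x (E(x) = x + 308 = 308 + x)
-5277220/E((4*I)*(-11)) = -5277220/(308 + (4*(-2))*(-11)) = -5277220/(308 - 8*(-11)) = -5277220/(308 + 88) = -5277220/396 = -5277220*1/396 = -1319305/99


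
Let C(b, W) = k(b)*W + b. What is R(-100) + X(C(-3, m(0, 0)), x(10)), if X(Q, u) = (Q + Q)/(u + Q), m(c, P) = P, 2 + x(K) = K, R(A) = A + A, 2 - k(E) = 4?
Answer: -1006/5 ≈ -201.20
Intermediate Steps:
k(E) = -2 (k(E) = 2 - 1*4 = 2 - 4 = -2)
R(A) = 2*A
x(K) = -2 + K
C(b, W) = b - 2*W (C(b, W) = -2*W + b = b - 2*W)
X(Q, u) = 2*Q/(Q + u) (X(Q, u) = (2*Q)/(Q + u) = 2*Q/(Q + u))
R(-100) + X(C(-3, m(0, 0)), x(10)) = 2*(-100) + 2*(-3 - 2*0)/((-3 - 2*0) + (-2 + 10)) = -200 + 2*(-3 + 0)/((-3 + 0) + 8) = -200 + 2*(-3)/(-3 + 8) = -200 + 2*(-3)/5 = -200 + 2*(-3)*(1/5) = -200 - 6/5 = -1006/5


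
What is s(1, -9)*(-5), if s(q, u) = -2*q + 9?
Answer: -35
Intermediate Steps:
s(q, u) = 9 - 2*q
s(1, -9)*(-5) = (9 - 2*1)*(-5) = (9 - 2)*(-5) = 7*(-5) = -35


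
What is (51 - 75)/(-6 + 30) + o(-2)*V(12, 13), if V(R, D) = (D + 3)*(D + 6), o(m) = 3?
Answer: 911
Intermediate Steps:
V(R, D) = (3 + D)*(6 + D)
(51 - 75)/(-6 + 30) + o(-2)*V(12, 13) = (51 - 75)/(-6 + 30) + 3*(18 + 13² + 9*13) = -24/24 + 3*(18 + 169 + 117) = -24*1/24 + 3*304 = -1 + 912 = 911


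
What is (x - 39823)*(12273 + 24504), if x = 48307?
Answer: 312016068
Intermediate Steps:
(x - 39823)*(12273 + 24504) = (48307 - 39823)*(12273 + 24504) = 8484*36777 = 312016068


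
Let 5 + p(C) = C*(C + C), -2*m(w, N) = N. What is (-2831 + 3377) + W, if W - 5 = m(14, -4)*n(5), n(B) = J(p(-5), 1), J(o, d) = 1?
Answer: 553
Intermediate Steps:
m(w, N) = -N/2
p(C) = -5 + 2*C² (p(C) = -5 + C*(C + C) = -5 + C*(2*C) = -5 + 2*C²)
n(B) = 1
W = 7 (W = 5 - ½*(-4)*1 = 5 + 2*1 = 5 + 2 = 7)
(-2831 + 3377) + W = (-2831 + 3377) + 7 = 546 + 7 = 553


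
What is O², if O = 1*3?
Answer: 9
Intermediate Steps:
O = 3
O² = 3² = 9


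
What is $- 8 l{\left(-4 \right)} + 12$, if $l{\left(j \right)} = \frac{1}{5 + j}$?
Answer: $4$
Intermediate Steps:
$- 8 l{\left(-4 \right)} + 12 = - \frac{8}{5 - 4} + 12 = - \frac{8}{1} + 12 = \left(-8\right) 1 + 12 = -8 + 12 = 4$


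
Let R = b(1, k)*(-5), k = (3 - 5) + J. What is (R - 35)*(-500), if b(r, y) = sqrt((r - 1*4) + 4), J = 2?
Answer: 20000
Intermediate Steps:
k = 0 (k = (3 - 5) + 2 = -2 + 2 = 0)
b(r, y) = sqrt(r) (b(r, y) = sqrt((r - 4) + 4) = sqrt((-4 + r) + 4) = sqrt(r))
R = -5 (R = sqrt(1)*(-5) = 1*(-5) = -5)
(R - 35)*(-500) = (-5 - 35)*(-500) = -40*(-500) = 20000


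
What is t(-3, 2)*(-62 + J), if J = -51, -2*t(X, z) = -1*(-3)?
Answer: 339/2 ≈ 169.50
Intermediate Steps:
t(X, z) = -3/2 (t(X, z) = -(-1)*(-3)/2 = -½*3 = -3/2)
t(-3, 2)*(-62 + J) = -3*(-62 - 51)/2 = -3/2*(-113) = 339/2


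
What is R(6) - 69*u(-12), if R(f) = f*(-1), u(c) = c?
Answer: 822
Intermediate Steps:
R(f) = -f
R(6) - 69*u(-12) = -1*6 - 69*(-12) = -6 + 828 = 822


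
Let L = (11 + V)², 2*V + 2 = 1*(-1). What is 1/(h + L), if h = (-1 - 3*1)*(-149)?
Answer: 4/2745 ≈ 0.0014572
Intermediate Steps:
V = -3/2 (V = -1 + (1*(-1))/2 = -1 + (½)*(-1) = -1 - ½ = -3/2 ≈ -1.5000)
h = 596 (h = (-1 - 3)*(-149) = -4*(-149) = 596)
L = 361/4 (L = (11 - 3/2)² = (19/2)² = 361/4 ≈ 90.250)
1/(h + L) = 1/(596 + 361/4) = 1/(2745/4) = 4/2745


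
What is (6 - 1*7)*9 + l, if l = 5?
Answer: -4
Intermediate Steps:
(6 - 1*7)*9 + l = (6 - 1*7)*9 + 5 = (6 - 7)*9 + 5 = -1*9 + 5 = -9 + 5 = -4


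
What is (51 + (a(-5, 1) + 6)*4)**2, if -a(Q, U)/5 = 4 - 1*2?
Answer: 1225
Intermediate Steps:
a(Q, U) = -10 (a(Q, U) = -5*(4 - 1*2) = -5*(4 - 2) = -5*2 = -10)
(51 + (a(-5, 1) + 6)*4)**2 = (51 + (-10 + 6)*4)**2 = (51 - 4*4)**2 = (51 - 16)**2 = 35**2 = 1225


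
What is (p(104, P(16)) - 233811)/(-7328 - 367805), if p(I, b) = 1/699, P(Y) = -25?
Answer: 163433888/262217967 ≈ 0.62327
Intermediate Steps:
p(I, b) = 1/699
(p(104, P(16)) - 233811)/(-7328 - 367805) = (1/699 - 233811)/(-7328 - 367805) = -163433888/699/(-375133) = -163433888/699*(-1/375133) = 163433888/262217967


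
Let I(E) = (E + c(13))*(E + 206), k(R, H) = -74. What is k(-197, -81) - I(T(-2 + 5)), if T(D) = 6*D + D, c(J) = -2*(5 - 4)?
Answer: -4387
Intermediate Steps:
c(J) = -2 (c(J) = -2*1 = -2)
T(D) = 7*D
I(E) = (-2 + E)*(206 + E) (I(E) = (E - 2)*(E + 206) = (-2 + E)*(206 + E))
k(-197, -81) - I(T(-2 + 5)) = -74 - (-412 + (7*(-2 + 5))**2 + 204*(7*(-2 + 5))) = -74 - (-412 + (7*3)**2 + 204*(7*3)) = -74 - (-412 + 21**2 + 204*21) = -74 - (-412 + 441 + 4284) = -74 - 1*4313 = -74 - 4313 = -4387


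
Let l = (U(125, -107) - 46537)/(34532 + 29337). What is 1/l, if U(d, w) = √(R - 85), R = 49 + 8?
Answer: -2972271653/2165692397 - 127738*I*√7/2165692397 ≈ -1.3724 - 0.00015605*I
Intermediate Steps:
R = 57
U(d, w) = 2*I*√7 (U(d, w) = √(57 - 85) = √(-28) = 2*I*√7)
l = -46537/63869 + 2*I*√7/63869 (l = (2*I*√7 - 46537)/(34532 + 29337) = (-46537 + 2*I*√7)/63869 = (-46537 + 2*I*√7)*(1/63869) = -46537/63869 + 2*I*√7/63869 ≈ -0.72863 + 8.2849e-5*I)
1/l = 1/(-46537/63869 + 2*I*√7/63869)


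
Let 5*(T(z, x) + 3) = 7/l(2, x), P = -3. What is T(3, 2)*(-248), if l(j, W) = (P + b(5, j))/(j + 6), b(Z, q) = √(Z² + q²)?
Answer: 8184/25 - 3472*√29/25 ≈ -420.53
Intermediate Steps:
l(j, W) = (-3 + √(25 + j²))/(6 + j) (l(j, W) = (-3 + √(5² + j²))/(j + 6) = (-3 + √(25 + j²))/(6 + j))
T(z, x) = -3 + 7/(5*(-3/8 + √29/8)) (T(z, x) = -3 + (7/(((-3 + √(25 + 2²))/(6 + 2))))/5 = -3 + (7/(((-3 + √(25 + 4))/8)))/5 = -3 + (7/(((-3 + √29)/8)))/5 = -3 + (7/(-3/8 + √29/8))/5 = -3 + 7/(5*(-3/8 + √29/8)))
T(3, 2)*(-248) = (-33/25 + 14*√29/25)*(-248) = 8184/25 - 3472*√29/25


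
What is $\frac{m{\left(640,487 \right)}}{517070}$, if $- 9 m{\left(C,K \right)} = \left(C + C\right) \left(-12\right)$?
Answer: $\frac{512}{155121} \approx 0.0033006$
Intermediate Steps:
$m{\left(C,K \right)} = \frac{8 C}{3}$ ($m{\left(C,K \right)} = - \frac{\left(C + C\right) \left(-12\right)}{9} = - \frac{2 C \left(-12\right)}{9} = - \frac{\left(-24\right) C}{9} = \frac{8 C}{3}$)
$\frac{m{\left(640,487 \right)}}{517070} = \frac{\frac{8}{3} \cdot 640}{517070} = \frac{5120}{3} \cdot \frac{1}{517070} = \frac{512}{155121}$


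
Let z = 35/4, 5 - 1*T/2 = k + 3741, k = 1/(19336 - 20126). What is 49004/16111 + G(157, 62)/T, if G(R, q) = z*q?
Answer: 282359861687/95101267458 ≈ 2.9690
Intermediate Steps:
k = -1/790 (k = 1/(-790) = -1/790 ≈ -0.0012658)
T = -2951439/395 (T = 10 - 2*(-1/790 + 3741) = 10 - 2*2955389/790 = 10 - 2955389/395 = -2951439/395 ≈ -7472.0)
z = 35/4 (z = 35*(¼) = 35/4 ≈ 8.7500)
G(R, q) = 35*q/4
49004/16111 + G(157, 62)/T = 49004/16111 + ((35/4)*62)/(-2951439/395) = 49004*(1/16111) + (1085/2)*(-395/2951439) = 49004/16111 - 428575/5902878 = 282359861687/95101267458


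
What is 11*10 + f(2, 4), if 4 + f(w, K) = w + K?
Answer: 112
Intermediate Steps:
f(w, K) = -4 + K + w (f(w, K) = -4 + (w + K) = -4 + (K + w) = -4 + K + w)
11*10 + f(2, 4) = 11*10 + (-4 + 4 + 2) = 110 + 2 = 112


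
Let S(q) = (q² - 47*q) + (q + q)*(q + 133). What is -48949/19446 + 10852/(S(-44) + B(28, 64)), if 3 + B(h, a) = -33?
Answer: -56713/10649 ≈ -5.3257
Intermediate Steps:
B(h, a) = -36 (B(h, a) = -3 - 33 = -36)
S(q) = q² - 47*q + 2*q*(133 + q) (S(q) = (q² - 47*q) + (2*q)*(133 + q) = (q² - 47*q) + 2*q*(133 + q) = q² - 47*q + 2*q*(133 + q))
-48949/19446 + 10852/(S(-44) + B(28, 64)) = -48949/19446 + 10852/(3*(-44)*(73 - 44) - 36) = -48949*1/19446 + 10852/(3*(-44)*29 - 36) = -48949/19446 + 10852/(-3828 - 36) = -48949/19446 + 10852/(-3864) = -48949/19446 + 10852*(-1/3864) = -48949/19446 - 2713/966 = -56713/10649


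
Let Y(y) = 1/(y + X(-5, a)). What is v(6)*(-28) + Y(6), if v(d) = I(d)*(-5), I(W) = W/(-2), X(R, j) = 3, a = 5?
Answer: -3779/9 ≈ -419.89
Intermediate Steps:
I(W) = -W/2 (I(W) = W*(-½) = -W/2)
v(d) = 5*d/2 (v(d) = -d/2*(-5) = 5*d/2)
Y(y) = 1/(3 + y) (Y(y) = 1/(y + 3) = 1/(3 + y))
v(6)*(-28) + Y(6) = ((5/2)*6)*(-28) + 1/(3 + 6) = 15*(-28) + 1/9 = -420 + ⅑ = -3779/9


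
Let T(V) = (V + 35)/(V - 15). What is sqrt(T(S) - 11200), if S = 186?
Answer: I*sqrt(36384601)/57 ≈ 105.82*I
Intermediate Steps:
T(V) = (35 + V)/(-15 + V)
sqrt(T(S) - 11200) = sqrt((35 + 186)/(-15 + 186) - 11200) = sqrt(221/171 - 11200) = sqrt(-1914979/171) = I*sqrt(36384601)/57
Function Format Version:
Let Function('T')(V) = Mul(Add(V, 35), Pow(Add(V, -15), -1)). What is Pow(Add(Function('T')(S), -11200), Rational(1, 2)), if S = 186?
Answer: Mul(Rational(1, 57), I, Pow(36384601, Rational(1, 2))) ≈ Mul(105.82, I)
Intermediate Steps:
Function('T')(V) = Mul(Pow(Add(-15, V), -1), Add(35, V)) (Function('T')(V) = Mul(Add(35, V), Pow(Add(-15, V), -1)) = Mul(Pow(Add(-15, V), -1), Add(35, V)))
Pow(Add(Function('T')(S), -11200), Rational(1, 2)) = Pow(Add(Mul(Pow(Add(-15, 186), -1), Add(35, 186)), -11200), Rational(1, 2)) = Pow(Add(Mul(Pow(171, -1), 221), -11200), Rational(1, 2)) = Pow(Add(Mul(Rational(1, 171), 221), -11200), Rational(1, 2)) = Pow(Add(Rational(221, 171), -11200), Rational(1, 2)) = Pow(Rational(-1914979, 171), Rational(1, 2)) = Mul(Rational(1, 57), I, Pow(36384601, Rational(1, 2)))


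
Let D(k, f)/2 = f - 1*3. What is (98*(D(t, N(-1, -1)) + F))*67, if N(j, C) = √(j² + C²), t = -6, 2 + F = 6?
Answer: -13132 + 13132*√2 ≈ 5439.5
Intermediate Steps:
F = 4 (F = -2 + 6 = 4)
N(j, C) = √(C² + j²)
D(k, f) = -6 + 2*f (D(k, f) = 2*(f - 1*3) = 2*(f - 3) = 2*(-3 + f) = -6 + 2*f)
(98*(D(t, N(-1, -1)) + F))*67 = (98*((-6 + 2*√((-1)² + (-1)²)) + 4))*67 = (98*((-6 + 2*√(1 + 1)) + 4))*67 = (98*((-6 + 2*√2) + 4))*67 = (98*(-2 + 2*√2))*67 = (-196 + 196*√2)*67 = -13132 + 13132*√2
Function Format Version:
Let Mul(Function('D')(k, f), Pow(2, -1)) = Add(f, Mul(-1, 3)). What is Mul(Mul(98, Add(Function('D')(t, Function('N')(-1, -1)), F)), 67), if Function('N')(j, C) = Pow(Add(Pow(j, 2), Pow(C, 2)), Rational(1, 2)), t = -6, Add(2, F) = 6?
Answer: Add(-13132, Mul(13132, Pow(2, Rational(1, 2)))) ≈ 5439.5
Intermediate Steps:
F = 4 (F = Add(-2, 6) = 4)
Function('N')(j, C) = Pow(Add(Pow(C, 2), Pow(j, 2)), Rational(1, 2))
Function('D')(k, f) = Add(-6, Mul(2, f)) (Function('D')(k, f) = Mul(2, Add(f, Mul(-1, 3))) = Mul(2, Add(f, -3)) = Mul(2, Add(-3, f)) = Add(-6, Mul(2, f)))
Mul(Mul(98, Add(Function('D')(t, Function('N')(-1, -1)), F)), 67) = Mul(Mul(98, Add(Add(-6, Mul(2, Pow(Add(Pow(-1, 2), Pow(-1, 2)), Rational(1, 2)))), 4)), 67) = Mul(Mul(98, Add(Add(-6, Mul(2, Pow(Add(1, 1), Rational(1, 2)))), 4)), 67) = Mul(Mul(98, Add(Add(-6, Mul(2, Pow(2, Rational(1, 2)))), 4)), 67) = Mul(Mul(98, Add(-2, Mul(2, Pow(2, Rational(1, 2))))), 67) = Mul(Add(-196, Mul(196, Pow(2, Rational(1, 2)))), 67) = Add(-13132, Mul(13132, Pow(2, Rational(1, 2))))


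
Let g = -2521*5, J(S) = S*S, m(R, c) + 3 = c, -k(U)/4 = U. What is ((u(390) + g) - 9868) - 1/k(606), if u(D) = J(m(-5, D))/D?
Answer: -3480339139/157560 ≈ -22089.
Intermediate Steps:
k(U) = -4*U
m(R, c) = -3 + c
J(S) = S²
u(D) = (-3 + D)²/D
g = -12605
((u(390) + g) - 9868) - 1/k(606) = (((-3 + 390)²/390 - 12605) - 9868) - 1/((-4*606)) = (((1/390)*387² - 12605) - 9868) - 1/(-2424) = (((1/390)*149769 - 12605) - 9868) - 1*(-1/2424) = ((49923/130 - 12605) - 9868) + 1/2424 = (-1588727/130 - 9868) + 1/2424 = -2871567/130 + 1/2424 = -3480339139/157560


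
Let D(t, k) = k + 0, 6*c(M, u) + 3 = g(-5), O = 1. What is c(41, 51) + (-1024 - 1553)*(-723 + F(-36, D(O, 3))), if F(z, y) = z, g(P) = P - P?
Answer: 3911885/2 ≈ 1.9559e+6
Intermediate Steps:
g(P) = 0
c(M, u) = -1/2 (c(M, u) = -1/2 + (1/6)*0 = -1/2 + 0 = -1/2)
D(t, k) = k
c(41, 51) + (-1024 - 1553)*(-723 + F(-36, D(O, 3))) = -1/2 + (-1024 - 1553)*(-723 - 36) = -1/2 - 2577*(-759) = -1/2 + 1955943 = 3911885/2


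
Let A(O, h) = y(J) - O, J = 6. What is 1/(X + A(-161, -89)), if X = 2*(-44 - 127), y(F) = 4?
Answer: -1/177 ≈ -0.0056497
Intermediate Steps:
X = -342 (X = 2*(-171) = -342)
A(O, h) = 4 - O
1/(X + A(-161, -89)) = 1/(-342 + (4 - 1*(-161))) = 1/(-342 + (4 + 161)) = 1/(-342 + 165) = 1/(-177) = -1/177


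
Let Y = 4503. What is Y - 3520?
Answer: 983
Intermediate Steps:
Y - 3520 = 4503 - 3520 = 983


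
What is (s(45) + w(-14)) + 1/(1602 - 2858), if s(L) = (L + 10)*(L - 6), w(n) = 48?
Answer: 2754407/1256 ≈ 2193.0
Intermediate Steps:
s(L) = (-6 + L)*(10 + L) (s(L) = (10 + L)*(-6 + L) = (-6 + L)*(10 + L))
(s(45) + w(-14)) + 1/(1602 - 2858) = ((-60 + 45**2 + 4*45) + 48) + 1/(1602 - 2858) = ((-60 + 2025 + 180) + 48) + 1/(-1256) = (2145 + 48) - 1/1256 = 2193 - 1/1256 = 2754407/1256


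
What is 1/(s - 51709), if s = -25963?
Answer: -1/77672 ≈ -1.2875e-5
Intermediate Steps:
1/(s - 51709) = 1/(-25963 - 51709) = 1/(-77672) = -1/77672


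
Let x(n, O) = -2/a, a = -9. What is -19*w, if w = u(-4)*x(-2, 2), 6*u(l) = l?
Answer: 76/27 ≈ 2.8148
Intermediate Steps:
u(l) = l/6
x(n, O) = 2/9 (x(n, O) = -2/(-9) = -2*(-⅑) = 2/9)
w = -4/27 (w = ((⅙)*(-4))*(2/9) = -⅔*2/9 = -4/27 ≈ -0.14815)
-19*w = -19*(-4/27) = 76/27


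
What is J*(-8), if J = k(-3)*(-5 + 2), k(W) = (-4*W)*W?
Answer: -864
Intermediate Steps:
k(W) = -4*W²
J = 108 (J = (-4*(-3)²)*(-5 + 2) = -4*9*(-3) = -36*(-3) = 108)
J*(-8) = 108*(-8) = -864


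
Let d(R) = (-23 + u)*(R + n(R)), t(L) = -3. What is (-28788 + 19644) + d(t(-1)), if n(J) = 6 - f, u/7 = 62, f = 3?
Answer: -9144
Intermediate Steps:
u = 434 (u = 7*62 = 434)
n(J) = 3 (n(J) = 6 - 1*3 = 6 - 3 = 3)
d(R) = 1233 + 411*R (d(R) = (-23 + 434)*(R + 3) = 411*(3 + R) = 1233 + 411*R)
(-28788 + 19644) + d(t(-1)) = (-28788 + 19644) + (1233 + 411*(-3)) = -9144 + (1233 - 1233) = -9144 + 0 = -9144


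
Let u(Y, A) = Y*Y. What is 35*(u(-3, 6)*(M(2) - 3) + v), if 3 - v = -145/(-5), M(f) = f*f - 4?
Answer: -1855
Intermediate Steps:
M(f) = -4 + f² (M(f) = f² - 4 = -4 + f²)
v = -26 (v = 3 - (-29)*5/(-5) = 3 - (-29)*5*(-⅕) = 3 - (-29)*(-1) = 3 - 1*29 = 3 - 29 = -26)
u(Y, A) = Y²
35*(u(-3, 6)*(M(2) - 3) + v) = 35*((-3)²*((-4 + 2²) - 3) - 26) = 35*(9*((-4 + 4) - 3) - 26) = 35*(9*(0 - 3) - 26) = 35*(9*(-3) - 26) = 35*(-27 - 26) = 35*(-53) = -1855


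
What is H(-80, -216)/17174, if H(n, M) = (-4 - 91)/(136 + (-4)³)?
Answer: -95/1236528 ≈ -7.6828e-5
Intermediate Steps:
H(n, M) = -95/72 (H(n, M) = -95/(136 - 64) = -95/72)
H(-80, -216)/17174 = -95/72/17174 = -95/72*1/17174 = -95/1236528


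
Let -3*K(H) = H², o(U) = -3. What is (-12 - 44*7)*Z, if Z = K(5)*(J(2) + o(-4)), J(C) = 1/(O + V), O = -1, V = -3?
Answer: -26000/3 ≈ -8666.7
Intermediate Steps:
K(H) = -H²/3
J(C) = -¼ (J(C) = 1/(-1 - 3) = 1/(-4) = -¼)
Z = 325/12 (Z = (-⅓*5²)*(-¼ - 3) = -⅓*25*(-13/4) = -25/3*(-13/4) = 325/12 ≈ 27.083)
(-12 - 44*7)*Z = (-12 - 44*7)*(325/12) = (-12 - 308)*(325/12) = -320*325/12 = -26000/3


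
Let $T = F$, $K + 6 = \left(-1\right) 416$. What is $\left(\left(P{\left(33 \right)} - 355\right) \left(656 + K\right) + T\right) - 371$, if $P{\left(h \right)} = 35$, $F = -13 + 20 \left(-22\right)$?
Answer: $-75704$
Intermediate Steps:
$K = -422$ ($K = -6 - 416 = -422$)
$F = -453$ ($F = -13 - 440 = -453$)
$T = -453$
$\left(\left(P{\left(33 \right)} - 355\right) \left(656 + K\right) + T\right) - 371 = \left(\left(35 - 355\right) \left(656 - 422\right) - 453\right) - 371 = \left(\left(-320\right) 234 - 453\right) - 371 = \left(-74880 - 453\right) - 371 = -75333 - 371 = -75704$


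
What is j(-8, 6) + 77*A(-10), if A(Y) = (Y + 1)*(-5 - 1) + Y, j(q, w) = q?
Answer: 3380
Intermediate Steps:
A(Y) = -6 - 5*Y (A(Y) = (1 + Y)*(-6) + Y = (-6 - 6*Y) + Y = -6 - 5*Y)
j(-8, 6) + 77*A(-10) = -8 + 77*(-6 - 5*(-10)) = -8 + 77*(-6 + 50) = -8 + 77*44 = -8 + 3388 = 3380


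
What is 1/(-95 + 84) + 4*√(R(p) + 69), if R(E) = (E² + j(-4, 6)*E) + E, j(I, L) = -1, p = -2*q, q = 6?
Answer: -1/11 + 4*√213 ≈ 58.287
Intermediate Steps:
p = -12 (p = -2*6 = -12)
R(E) = E² (R(E) = (E² - E) + E = E²)
1/(-95 + 84) + 4*√(R(p) + 69) = 1/(-95 + 84) + 4*√((-12)² + 69) = 1/(-11) + 4*√(144 + 69) = -1/11 + 4*√213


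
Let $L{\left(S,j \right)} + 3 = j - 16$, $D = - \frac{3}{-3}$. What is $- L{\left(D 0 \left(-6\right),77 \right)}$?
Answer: $-58$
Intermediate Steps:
$D = 1$ ($D = \left(-3\right) \left(- \frac{1}{3}\right) = 1$)
$L{\left(S,j \right)} = -19 + j$ ($L{\left(S,j \right)} = -3 + \left(j - 16\right) = -3 + \left(-16 + j\right) = -19 + j$)
$- L{\left(D 0 \left(-6\right),77 \right)} = - (-19 + 77) = \left(-1\right) 58 = -58$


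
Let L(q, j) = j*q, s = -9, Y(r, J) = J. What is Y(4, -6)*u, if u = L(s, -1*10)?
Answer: -540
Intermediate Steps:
u = 90 (u = -1*10*(-9) = -10*(-9) = 90)
Y(4, -6)*u = -6*90 = -540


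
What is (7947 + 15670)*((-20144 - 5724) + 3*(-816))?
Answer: -668738972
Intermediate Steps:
(7947 + 15670)*((-20144 - 5724) + 3*(-816)) = 23617*(-25868 - 2448) = 23617*(-28316) = -668738972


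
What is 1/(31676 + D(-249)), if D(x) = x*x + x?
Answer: 1/93428 ≈ 1.0703e-5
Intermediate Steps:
D(x) = x + x² (D(x) = x² + x = x + x²)
1/(31676 + D(-249)) = 1/(31676 - 249*(1 - 249)) = 1/(31676 - 249*(-248)) = 1/(31676 + 61752) = 1/93428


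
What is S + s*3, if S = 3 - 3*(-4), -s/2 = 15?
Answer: -75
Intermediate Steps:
s = -30 (s = -2*15 = -30)
S = 15 (S = 3 + 12 = 15)
S + s*3 = 15 - 30*3 = 15 - 90 = -75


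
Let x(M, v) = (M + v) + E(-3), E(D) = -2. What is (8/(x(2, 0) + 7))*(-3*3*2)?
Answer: -144/7 ≈ -20.571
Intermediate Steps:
x(M, v) = -2 + M + v (x(M, v) = (M + v) - 2 = -2 + M + v)
(8/(x(2, 0) + 7))*(-3*3*2) = (8/((-2 + 2 + 0) + 7))*(-3*3*2) = (8/(0 + 7))*(-9*2) = (8/7)*(-18) = -144/7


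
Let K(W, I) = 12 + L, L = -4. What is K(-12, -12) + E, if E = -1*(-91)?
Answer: 99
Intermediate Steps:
K(W, I) = 8 (K(W, I) = 12 - 4 = 8)
E = 91
K(-12, -12) + E = 8 + 91 = 99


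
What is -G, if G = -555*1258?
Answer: 698190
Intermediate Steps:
G = -698190
-G = -1*(-698190) = 698190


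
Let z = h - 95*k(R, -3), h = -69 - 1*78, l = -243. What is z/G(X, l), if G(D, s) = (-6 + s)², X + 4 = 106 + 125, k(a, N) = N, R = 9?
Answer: 46/20667 ≈ 0.0022258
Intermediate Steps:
h = -147 (h = -69 - 78 = -147)
X = 227 (X = -4 + (106 + 125) = -4 + 231 = 227)
z = 138 (z = -147 - 95*(-3) = -147 + 285 = 138)
z/G(X, l) = 138/((-6 - 243)²) = 138/((-249)²) = 138/62001 = 138*(1/62001) = 46/20667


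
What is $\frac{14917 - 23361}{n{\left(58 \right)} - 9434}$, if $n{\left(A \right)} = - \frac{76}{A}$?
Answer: $\frac{61219}{68406} \approx 0.89494$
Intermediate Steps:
$\frac{14917 - 23361}{n{\left(58 \right)} - 9434} = \frac{14917 - 23361}{- \frac{76}{58} - 9434} = - \frac{8444}{\left(-76\right) \frac{1}{58} - 9434} = - \frac{8444}{- \frac{38}{29} - 9434} = - \frac{8444}{- \frac{273624}{29}} = \left(-8444\right) \left(- \frac{29}{273624}\right) = \frac{61219}{68406}$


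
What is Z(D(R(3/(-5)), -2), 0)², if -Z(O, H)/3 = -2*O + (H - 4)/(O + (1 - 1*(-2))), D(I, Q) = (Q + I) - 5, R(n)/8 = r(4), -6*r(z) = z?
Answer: 277729/49 ≈ 5667.9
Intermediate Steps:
r(z) = -z/6
R(n) = -16/3 (R(n) = 8*(-⅙*4) = 8*(-⅔) = -16/3)
D(I, Q) = -5 + I + Q (D(I, Q) = (I + Q) - 5 = -5 + I + Q)
Z(O, H) = 6*O - 3*(-4 + H)/(3 + O) (Z(O, H) = -3*(-2*O + (H - 4)/(O + (1 - 1*(-2)))) = -3*(-2*O + (-4 + H)/(O + (1 + 2))) = -3*(-2*O + (-4 + H)/(O + 3)) = -3*(-2*O + (-4 + H)/(3 + O)) = 6*O - 3*(-4 + H)/(3 + O))
Z(D(R(3/(-5)), -2), 0)² = (3*(4 - 1*0 + 2*(-5 - 16/3 - 2)² + 6*(-5 - 16/3 - 2))/(3 + (-5 - 16/3 - 2)))² = (3*(4 + 0 + 2*(-37/3)² + 6*(-37/3))/(3 - 37/3))² = (3*(4 + 0 + 2*(1369/9) - 74)/(-28/3))² = (3*(-3/28)*(4 + 0 + 2738/9 - 74))² = (3*(-3/28)*(2108/9))² = (-527/7)² = 277729/49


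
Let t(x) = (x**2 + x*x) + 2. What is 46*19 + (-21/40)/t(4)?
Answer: 1188619/1360 ≈ 873.98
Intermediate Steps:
t(x) = 2 + 2*x**2 (t(x) = (x**2 + x**2) + 2 = 2*x**2 + 2 = 2 + 2*x**2)
46*19 + (-21/40)/t(4) = 46*19 + (-21/40)/(2 + 2*4**2) = 874 + (-21*1/40)/(2 + 2*16) = 874 - 21/(40*(2 + 32)) = 874 - 21/40/34 = 874 - 21/40*1/34 = 874 - 21/1360 = 1188619/1360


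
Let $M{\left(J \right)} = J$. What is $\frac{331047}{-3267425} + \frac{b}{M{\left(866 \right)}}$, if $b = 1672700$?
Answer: $\frac{2732567555399}{1414795025} \approx 1931.4$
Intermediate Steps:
$\frac{331047}{-3267425} + \frac{b}{M{\left(866 \right)}} = \frac{331047}{-3267425} + \frac{1672700}{866} = 331047 \left(- \frac{1}{3267425}\right) + 1672700 \cdot \frac{1}{866} = - \frac{331047}{3267425} + \frac{836350}{433} = \frac{2732567555399}{1414795025}$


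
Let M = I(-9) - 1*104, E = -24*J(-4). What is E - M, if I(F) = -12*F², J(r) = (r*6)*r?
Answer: -1228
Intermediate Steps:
J(r) = 6*r² (J(r) = (6*r)*r = 6*r²)
E = -2304 (E = -144*(-4)² = -144*16 = -24*96 = -2304)
M = -1076 (M = -12*(-9)² - 1*104 = -12*81 - 104 = -972 - 104 = -1076)
E - M = -2304 - 1*(-1076) = -2304 + 1076 = -1228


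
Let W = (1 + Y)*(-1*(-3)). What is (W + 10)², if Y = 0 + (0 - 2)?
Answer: 49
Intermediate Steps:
Y = -2 (Y = 0 - 2 = -2)
W = -3 (W = (1 - 2)*(-1*(-3)) = -1*3 = -3)
(W + 10)² = (-3 + 10)² = 7² = 49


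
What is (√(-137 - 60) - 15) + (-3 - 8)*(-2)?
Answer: 7 + I*√197 ≈ 7.0 + 14.036*I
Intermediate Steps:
(√(-137 - 60) - 15) + (-3 - 8)*(-2) = (√(-197) - 15) - 11*(-2) = (I*√197 - 15) + 22 = (-15 + I*√197) + 22 = 7 + I*√197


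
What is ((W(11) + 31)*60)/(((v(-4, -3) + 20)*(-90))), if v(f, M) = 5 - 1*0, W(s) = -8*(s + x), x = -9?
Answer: -2/5 ≈ -0.40000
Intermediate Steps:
W(s) = 72 - 8*s (W(s) = -8*(s - 9) = -8*(-9 + s) = 72 - 8*s)
v(f, M) = 5 (v(f, M) = 5 + 0 = 5)
((W(11) + 31)*60)/(((v(-4, -3) + 20)*(-90))) = (((72 - 8*11) + 31)*60)/(((5 + 20)*(-90))) = (((72 - 88) + 31)*60)/((25*(-90))) = ((-16 + 31)*60)/(-2250) = (15*60)*(-1/2250) = 900*(-1/2250) = -2/5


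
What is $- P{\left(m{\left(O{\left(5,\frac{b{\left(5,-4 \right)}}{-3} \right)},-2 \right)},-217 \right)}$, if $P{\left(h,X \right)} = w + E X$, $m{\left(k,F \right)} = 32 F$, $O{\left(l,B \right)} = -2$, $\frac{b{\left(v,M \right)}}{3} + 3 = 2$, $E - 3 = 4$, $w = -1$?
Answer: $1520$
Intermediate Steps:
$E = 7$ ($E = 3 + 4 = 7$)
$b{\left(v,M \right)} = -3$ ($b{\left(v,M \right)} = -9 + 3 \cdot 2 = -9 + 6 = -3$)
$P{\left(h,X \right)} = -1 + 7 X$
$- P{\left(m{\left(O{\left(5,\frac{b{\left(5,-4 \right)}}{-3} \right)},-2 \right)},-217 \right)} = - (-1 + 7 \left(-217\right)) = - (-1 - 1519) = \left(-1\right) \left(-1520\right) = 1520$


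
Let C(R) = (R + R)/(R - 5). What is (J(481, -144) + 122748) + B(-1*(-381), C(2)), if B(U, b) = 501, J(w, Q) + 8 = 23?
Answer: 123264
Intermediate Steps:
J(w, Q) = 15 (J(w, Q) = -8 + 23 = 15)
C(R) = 2*R/(-5 + R) (C(R) = (2*R)/(-5 + R) = 2*R/(-5 + R))
(J(481, -144) + 122748) + B(-1*(-381), C(2)) = (15 + 122748) + 501 = 122763 + 501 = 123264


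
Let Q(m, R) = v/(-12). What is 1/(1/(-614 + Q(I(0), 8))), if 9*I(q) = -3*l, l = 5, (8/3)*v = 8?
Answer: -2457/4 ≈ -614.25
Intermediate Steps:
v = 3 (v = (3/8)*8 = 3)
I(q) = -5/3 (I(q) = (-3*5)/9 = (⅑)*(-15) = -5/3)
Q(m, R) = -¼ (Q(m, R) = 3/(-12) = 3*(-1/12) = -¼)
1/(1/(-614 + Q(I(0), 8))) = 1/(1/(-614 - ¼)) = 1/(1/(-2457/4)) = 1/(-4/2457) = -2457/4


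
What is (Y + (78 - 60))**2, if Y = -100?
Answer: 6724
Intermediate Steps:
(Y + (78 - 60))**2 = (-100 + (78 - 60))**2 = (-100 + 18)**2 = (-82)**2 = 6724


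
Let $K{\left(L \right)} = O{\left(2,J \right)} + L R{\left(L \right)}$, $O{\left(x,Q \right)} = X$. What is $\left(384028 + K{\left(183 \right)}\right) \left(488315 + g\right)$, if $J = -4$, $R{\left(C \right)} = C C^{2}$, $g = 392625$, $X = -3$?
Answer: $988324071797240$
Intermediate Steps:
$R{\left(C \right)} = C^{3}$
$O{\left(x,Q \right)} = -3$
$K{\left(L \right)} = -3 + L^{4}$ ($K{\left(L \right)} = -3 + L L^{3} = -3 + L^{4}$)
$\left(384028 + K{\left(183 \right)}\right) \left(488315 + g\right) = \left(384028 - \left(3 - 183^{4}\right)\right) \left(488315 + 392625\right) = \left(384028 + \left(-3 + 1121513121\right)\right) 880940 = \left(384028 + 1121513118\right) 880940 = 1121897146 \cdot 880940 = 988324071797240$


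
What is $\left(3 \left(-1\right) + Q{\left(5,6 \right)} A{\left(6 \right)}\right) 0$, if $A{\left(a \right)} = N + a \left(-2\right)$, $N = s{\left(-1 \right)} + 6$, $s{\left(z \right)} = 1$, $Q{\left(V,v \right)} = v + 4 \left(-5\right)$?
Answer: $0$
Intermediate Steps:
$Q{\left(V,v \right)} = -20 + v$ ($Q{\left(V,v \right)} = v - 20 = -20 + v$)
$N = 7$ ($N = 1 + 6 = 7$)
$A{\left(a \right)} = 7 - 2 a$ ($A{\left(a \right)} = 7 + a \left(-2\right) = 7 - 2 a$)
$\left(3 \left(-1\right) + Q{\left(5,6 \right)} A{\left(6 \right)}\right) 0 = \left(3 \left(-1\right) + \left(-20 + 6\right) \left(7 - 12\right)\right) 0 = \left(-3 - 14 \left(7 - 12\right)\right) 0 = \left(-3 - -70\right) 0 = \left(-3 + 70\right) 0 = 67 \cdot 0 = 0$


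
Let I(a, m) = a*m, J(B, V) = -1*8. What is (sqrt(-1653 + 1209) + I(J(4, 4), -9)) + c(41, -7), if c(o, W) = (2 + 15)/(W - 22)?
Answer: 2071/29 + 2*I*sqrt(111) ≈ 71.414 + 21.071*I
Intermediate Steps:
J(B, V) = -8
c(o, W) = 17/(-22 + W)
(sqrt(-1653 + 1209) + I(J(4, 4), -9)) + c(41, -7) = (sqrt(-1653 + 1209) - 8*(-9)) + 17/(-22 - 7) = (sqrt(-444) + 72) + 17/(-29) = (2*I*sqrt(111) + 72) + 17*(-1/29) = (72 + 2*I*sqrt(111)) - 17/29 = 2071/29 + 2*I*sqrt(111)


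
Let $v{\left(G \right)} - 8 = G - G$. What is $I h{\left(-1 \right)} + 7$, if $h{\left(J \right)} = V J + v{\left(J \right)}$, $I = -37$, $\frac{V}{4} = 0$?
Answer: $-289$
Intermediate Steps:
$V = 0$ ($V = 4 \cdot 0 = 0$)
$v{\left(G \right)} = 8$ ($v{\left(G \right)} = 8 + \left(G - G\right) = 8 + 0 = 8$)
$h{\left(J \right)} = 8$ ($h{\left(J \right)} = 0 J + 8 = 0 + 8 = 8$)
$I h{\left(-1 \right)} + 7 = \left(-37\right) 8 + 7 = -296 + 7 = -289$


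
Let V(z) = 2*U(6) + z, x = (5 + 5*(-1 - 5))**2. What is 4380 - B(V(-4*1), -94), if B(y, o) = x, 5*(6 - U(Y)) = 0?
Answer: 3755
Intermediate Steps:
x = 625 (x = (5 + 5*(-6))**2 = (5 - 30)**2 = (-25)**2 = 625)
U(Y) = 6 (U(Y) = 6 - 1/5*0 = 6 + 0 = 6)
V(z) = 12 + z (V(z) = 2*6 + z = 12 + z)
B(y, o) = 625
4380 - B(V(-4*1), -94) = 4380 - 1*625 = 4380 - 625 = 3755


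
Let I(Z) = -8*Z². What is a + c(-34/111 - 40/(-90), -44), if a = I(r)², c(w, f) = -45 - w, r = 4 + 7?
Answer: 312013961/333 ≈ 9.3698e+5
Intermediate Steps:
r = 11
a = 937024 (a = (-8*11²)² = (-8*121)² = (-968)² = 937024)
a + c(-34/111 - 40/(-90), -44) = 937024 + (-45 - (-34/111 - 40/(-90))) = 937024 + (-45 - (-34*1/111 - 40*(-1/90))) = 937024 + (-45 - (-34/111 + 4/9)) = 937024 + (-45 - 1*46/333) = 937024 + (-45 - 46/333) = 937024 - 15031/333 = 312013961/333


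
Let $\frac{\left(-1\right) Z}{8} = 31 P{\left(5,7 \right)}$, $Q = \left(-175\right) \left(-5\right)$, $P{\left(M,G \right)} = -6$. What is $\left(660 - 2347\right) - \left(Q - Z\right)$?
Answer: $-1074$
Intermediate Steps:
$Q = 875$
$Z = 1488$ ($Z = - 8 \cdot 31 \left(-6\right) = \left(-8\right) \left(-186\right) = 1488$)
$\left(660 - 2347\right) - \left(Q - Z\right) = \left(660 - 2347\right) + \left(1488 - 875\right) = -1687 + \left(1488 - 875\right) = -1687 + 613 = -1074$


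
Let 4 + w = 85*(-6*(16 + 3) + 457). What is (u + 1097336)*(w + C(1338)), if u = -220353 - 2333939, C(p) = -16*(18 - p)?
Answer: -73242635076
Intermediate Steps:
w = 29151 (w = -4 + 85*(-6*(16 + 3) + 457) = -4 + 85*(-6*19 + 457) = -4 + 85*(-114 + 457) = -4 + 85*343 = -4 + 29155 = 29151)
C(p) = -288 + 16*p
u = -2554292
(u + 1097336)*(w + C(1338)) = (-2554292 + 1097336)*(29151 + (-288 + 16*1338)) = -1456956*(29151 + (-288 + 21408)) = -1456956*(29151 + 21120) = -1456956*50271 = -73242635076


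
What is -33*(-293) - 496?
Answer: 9173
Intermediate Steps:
-33*(-293) - 496 = 9669 - 496 = 9173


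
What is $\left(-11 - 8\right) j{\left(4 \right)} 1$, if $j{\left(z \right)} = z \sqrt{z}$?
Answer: $-152$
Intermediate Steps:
$j{\left(z \right)} = z^{\frac{3}{2}}$
$\left(-11 - 8\right) j{\left(4 \right)} 1 = \left(-11 - 8\right) 4^{\frac{3}{2}} \cdot 1 = \left(-11 - 8\right) 8 \cdot 1 = \left(-19\right) 8 \cdot 1 = \left(-152\right) 1 = -152$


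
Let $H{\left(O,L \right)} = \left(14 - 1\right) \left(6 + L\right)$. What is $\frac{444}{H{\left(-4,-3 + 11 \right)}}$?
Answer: $\frac{222}{91} \approx 2.4396$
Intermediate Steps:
$H{\left(O,L \right)} = 78 + 13 L$ ($H{\left(O,L \right)} = 13 \left(6 + L\right) = 78 + 13 L$)
$\frac{444}{H{\left(-4,-3 + 11 \right)}} = \frac{444}{78 + 13 \left(-3 + 11\right)} = \frac{444}{78 + 13 \cdot 8} = \frac{444}{78 + 104} = \frac{444}{182} = 444 \cdot \frac{1}{182} = \frac{222}{91}$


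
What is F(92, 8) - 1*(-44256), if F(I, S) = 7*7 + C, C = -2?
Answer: 44303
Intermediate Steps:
F(I, S) = 47 (F(I, S) = 7*7 - 2 = 49 - 2 = 47)
F(92, 8) - 1*(-44256) = 47 - 1*(-44256) = 47 + 44256 = 44303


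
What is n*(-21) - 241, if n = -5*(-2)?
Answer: -451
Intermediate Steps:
n = 10
n*(-21) - 241 = 10*(-21) - 241 = -210 - 241 = -451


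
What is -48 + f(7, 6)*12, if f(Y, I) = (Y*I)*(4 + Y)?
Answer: 5496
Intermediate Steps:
f(Y, I) = I*Y*(4 + Y) (f(Y, I) = (I*Y)*(4 + Y) = I*Y*(4 + Y))
-48 + f(7, 6)*12 = -48 + (6*7*(4 + 7))*12 = -48 + (6*7*11)*12 = -48 + 462*12 = -48 + 5544 = 5496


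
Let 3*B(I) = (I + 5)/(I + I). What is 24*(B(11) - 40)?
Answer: -10496/11 ≈ -954.18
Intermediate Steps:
B(I) = (5 + I)/(6*I) (B(I) = ((I + 5)/(I + I))/3 = ((5 + I)/((2*I)))/3 = ((5 + I)*(1/(2*I)))/3 = ((5 + I)/(2*I))/3 = (5 + I)/(6*I))
24*(B(11) - 40) = 24*((⅙)*(5 + 11)/11 - 40) = 24*((⅙)*(1/11)*16 - 40) = 24*(8/33 - 40) = 24*(-1312/33) = -10496/11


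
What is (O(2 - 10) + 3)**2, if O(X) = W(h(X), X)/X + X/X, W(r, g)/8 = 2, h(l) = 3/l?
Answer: 4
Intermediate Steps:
W(r, g) = 16 (W(r, g) = 8*2 = 16)
O(X) = 1 + 16/X (O(X) = 16/X + X/X = 16/X + 1 = 1 + 16/X)
(O(2 - 10) + 3)**2 = ((16 + (2 - 10))/(2 - 10) + 3)**2 = ((16 - 8)/(-8) + 3)**2 = (-1/8*8 + 3)**2 = (-1 + 3)**2 = 2**2 = 4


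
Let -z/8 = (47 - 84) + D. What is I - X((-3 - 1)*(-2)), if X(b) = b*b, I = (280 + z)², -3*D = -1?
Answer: 2957824/9 ≈ 3.2865e+5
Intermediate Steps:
D = ⅓ (D = -⅓*(-1) = ⅓ ≈ 0.33333)
z = 880/3 (z = -8*((47 - 84) + ⅓) = -8*(-37 + ⅓) = -8*(-110/3) = 880/3 ≈ 293.33)
I = 2958400/9 (I = (280 + 880/3)² = (1720/3)² = 2958400/9 ≈ 3.2871e+5)
X(b) = b²
I - X((-3 - 1)*(-2)) = 2958400/9 - ((-3 - 1)*(-2))² = 2958400/9 - (-4*(-2))² = 2958400/9 - 1*8² = 2958400/9 - 1*64 = 2958400/9 - 64 = 2957824/9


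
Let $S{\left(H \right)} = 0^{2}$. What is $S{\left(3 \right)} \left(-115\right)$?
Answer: $0$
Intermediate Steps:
$S{\left(H \right)} = 0$
$S{\left(3 \right)} \left(-115\right) = 0 \left(-115\right) = 0$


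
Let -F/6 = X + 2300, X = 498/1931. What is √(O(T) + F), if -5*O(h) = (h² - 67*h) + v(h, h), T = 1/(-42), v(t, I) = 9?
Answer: I*√2269852290154055/405510 ≈ 117.49*I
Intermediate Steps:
T = -1/42 ≈ -0.023810
X = 498/1931 (X = 498*(1/1931) = 498/1931 ≈ 0.25790)
O(h) = -9/5 - h²/5 + 67*h/5 (O(h) = -((h² - 67*h) + 9)/5 = -(9 + h² - 67*h)/5 = -9/5 - h²/5 + 67*h/5)
F = -26650788/1931 (F = -6*(498/1931 + 2300) = -6*4441798/1931 = -26650788/1931 ≈ -13802.)
√(O(T) + F) = √((-9/5 - (-1/42)²/5 + (67/5)*(-1/42)) - 26650788/1931) = √((-9/5 - ⅕*1/1764 - 67/210) - 26650788/1931) = √((-9/5 - 1/8820 - 67/210) - 26650788/1931) = √(-18691/8820 - 26650788/1931) = √(-235096042481/17031420) = I*√2269852290154055/405510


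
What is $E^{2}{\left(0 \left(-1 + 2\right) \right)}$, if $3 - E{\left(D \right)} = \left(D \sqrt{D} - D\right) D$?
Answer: $9$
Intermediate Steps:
$E{\left(D \right)} = 3 - D \left(D^{\frac{3}{2}} - D\right)$ ($E{\left(D \right)} = 3 - \left(D \sqrt{D} - D\right) D = 3 - \left(D^{\frac{3}{2}} - D\right) D = 3 - D \left(D^{\frac{3}{2}} - D\right)$)
$E^{2}{\left(0 \left(-1 + 2\right) \right)} = \left(3 + \left(0 \left(-1 + 2\right)\right)^{2} - \left(0 \left(-1 + 2\right)\right)^{\frac{5}{2}}\right)^{2} = \left(3 + \left(0 \cdot 1\right)^{2} - \left(0 \cdot 1\right)^{\frac{5}{2}}\right)^{2} = \left(3 + 0^{2} - 0^{\frac{5}{2}}\right)^{2} = \left(3 + 0 - 0\right)^{2} = \left(3 + 0 + 0\right)^{2} = 3^{2} = 9$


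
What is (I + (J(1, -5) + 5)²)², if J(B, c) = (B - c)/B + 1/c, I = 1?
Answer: 8649481/625 ≈ 13839.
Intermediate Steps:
J(B, c) = 1/c + (B - c)/B (J(B, c) = (B - c)/B + 1/c = 1/c + (B - c)/B)
(I + (J(1, -5) + 5)²)² = (1 + ((1 + 1/(-5) - 1*(-5)/1) + 5)²)² = (1 + ((1 - ⅕ - 1*(-5)*1) + 5)²)² = (1 + ((1 - ⅕ + 5) + 5)²)² = (1 + (29/5 + 5)²)² = (1 + (54/5)²)² = (1 + 2916/25)² = (2941/25)² = 8649481/625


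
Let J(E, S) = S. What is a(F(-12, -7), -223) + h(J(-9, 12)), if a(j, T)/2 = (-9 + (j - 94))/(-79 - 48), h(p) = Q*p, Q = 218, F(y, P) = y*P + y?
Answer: 332294/127 ≈ 2616.5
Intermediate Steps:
F(y, P) = y + P*y (F(y, P) = P*y + y = y + P*y)
h(p) = 218*p
a(j, T) = 206/127 - 2*j/127 (a(j, T) = 2*((-9 + (j - 94))/(-79 - 48)) = 2*((-9 + (-94 + j))/(-127)) = 2*((-103 + j)*(-1/127)) = 2*(103/127 - j/127) = 206/127 - 2*j/127)
a(F(-12, -7), -223) + h(J(-9, 12)) = (206/127 - (-24)*(1 - 7)/127) + 218*12 = (206/127 - (-24)*(-6)/127) + 2616 = (206/127 - 2/127*72) + 2616 = (206/127 - 144/127) + 2616 = 62/127 + 2616 = 332294/127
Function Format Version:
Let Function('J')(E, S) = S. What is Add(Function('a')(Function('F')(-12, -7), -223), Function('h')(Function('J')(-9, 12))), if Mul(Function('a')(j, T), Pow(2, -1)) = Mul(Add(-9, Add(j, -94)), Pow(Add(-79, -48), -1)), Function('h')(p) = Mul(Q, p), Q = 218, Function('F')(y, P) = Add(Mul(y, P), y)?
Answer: Rational(332294, 127) ≈ 2616.5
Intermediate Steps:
Function('F')(y, P) = Add(y, Mul(P, y)) (Function('F')(y, P) = Add(Mul(P, y), y) = Add(y, Mul(P, y)))
Function('h')(p) = Mul(218, p)
Function('a')(j, T) = Add(Rational(206, 127), Mul(Rational(-2, 127), j)) (Function('a')(j, T) = Mul(2, Mul(Add(-9, Add(j, -94)), Pow(Add(-79, -48), -1))) = Mul(2, Mul(Add(-9, Add(-94, j)), Pow(-127, -1))) = Mul(2, Mul(Add(-103, j), Rational(-1, 127))) = Mul(2, Add(Rational(103, 127), Mul(Rational(-1, 127), j))) = Add(Rational(206, 127), Mul(Rational(-2, 127), j)))
Add(Function('a')(Function('F')(-12, -7), -223), Function('h')(Function('J')(-9, 12))) = Add(Add(Rational(206, 127), Mul(Rational(-2, 127), Mul(-12, Add(1, -7)))), Mul(218, 12)) = Add(Add(Rational(206, 127), Mul(Rational(-2, 127), Mul(-12, -6))), 2616) = Add(Add(Rational(206, 127), Mul(Rational(-2, 127), 72)), 2616) = Add(Add(Rational(206, 127), Rational(-144, 127)), 2616) = Add(Rational(62, 127), 2616) = Rational(332294, 127)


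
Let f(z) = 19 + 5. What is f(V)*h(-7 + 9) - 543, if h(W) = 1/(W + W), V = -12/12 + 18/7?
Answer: -537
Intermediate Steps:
V = 11/7 (V = -12*1/12 + 18*(1/7) = -1 + 18/7 = 11/7 ≈ 1.5714)
f(z) = 24
h(W) = 1/(2*W)
f(V)*h(-7 + 9) - 543 = 24*(1/(2*(-7 + 9))) - 543 = 24*((1/2)/2) - 543 = 24*((1/2)*(1/2)) - 543 = 24*(1/4) - 543 = 6 - 543 = -537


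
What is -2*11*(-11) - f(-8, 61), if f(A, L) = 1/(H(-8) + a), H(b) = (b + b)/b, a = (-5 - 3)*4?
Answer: 7261/30 ≈ 242.03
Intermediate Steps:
a = -32 (a = -8*4 = -32)
H(b) = 2 (H(b) = (2*b)/b = 2)
f(A, L) = -1/30 (f(A, L) = 1/(2 - 32) = 1/(-30) = -1/30)
-2*11*(-11) - f(-8, 61) = -2*11*(-11) - 1*(-1/30) = -22*(-11) + 1/30 = 242 + 1/30 = 7261/30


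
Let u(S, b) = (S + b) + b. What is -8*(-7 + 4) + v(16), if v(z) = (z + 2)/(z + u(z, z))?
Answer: 777/32 ≈ 24.281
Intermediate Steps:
u(S, b) = S + 2*b
v(z) = (2 + z)/(4*z) (v(z) = (z + 2)/(z + (z + 2*z)) = (2 + z)/(z + 3*z) = (2 + z)/((4*z)) = (2 + z)*(1/(4*z)) = (2 + z)/(4*z))
-8*(-7 + 4) + v(16) = -8*(-7 + 4) + (¼)*(2 + 16)/16 = -8*(-3) + (¼)*(1/16)*18 = 24 + 9/32 = 777/32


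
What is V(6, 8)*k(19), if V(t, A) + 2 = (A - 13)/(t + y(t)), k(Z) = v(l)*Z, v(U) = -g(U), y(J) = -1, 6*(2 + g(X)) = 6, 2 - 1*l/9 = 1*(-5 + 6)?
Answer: -57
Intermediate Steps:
l = 9 (l = 18 - 9*(-5 + 6) = 18 - 9 = 9)
g(X) = -1 (g(X) = -2 + (⅙)*6 = -2 + 1 = -1)
v(U) = 1 (v(U) = -1*(-1) = 1)
k(Z) = Z (k(Z) = 1*Z = Z)
V(t, A) = -2 + (-13 + A)/(-1 + t) (V(t, A) = -2 + (A - 13)/(t - 1) = -2 + (-13 + A)/(-1 + t))
V(6, 8)*k(19) = ((-11 + 8 - 2*6)/(-1 + 6))*19 = ((-11 + 8 - 12)/5)*19 = ((⅕)*(-15))*19 = -3*19 = -57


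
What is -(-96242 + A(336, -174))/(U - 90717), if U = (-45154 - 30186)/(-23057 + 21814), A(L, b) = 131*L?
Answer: -64916918/112685891 ≈ -0.57609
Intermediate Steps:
U = 75340/1243 (U = -75340/(-1243) = -75340*(-1/1243) = 75340/1243 ≈ 60.611)
-(-96242 + A(336, -174))/(U - 90717) = -(-96242 + 131*336)/(75340/1243 - 90717) = -(-96242 + 44016)/(-112685891/1243) = -(-52226)*(-1243)/112685891 = -1*64916918/112685891 = -64916918/112685891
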